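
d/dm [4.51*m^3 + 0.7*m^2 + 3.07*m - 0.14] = 13.53*m^2 + 1.4*m + 3.07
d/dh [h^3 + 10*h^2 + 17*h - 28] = 3*h^2 + 20*h + 17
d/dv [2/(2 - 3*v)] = 6/(3*v - 2)^2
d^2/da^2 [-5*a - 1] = 0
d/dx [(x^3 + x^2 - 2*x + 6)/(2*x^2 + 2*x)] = (x^4 + 2*x^3 + 3*x^2 - 12*x - 6)/(2*x^2*(x^2 + 2*x + 1))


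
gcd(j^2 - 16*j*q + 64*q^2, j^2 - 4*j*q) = 1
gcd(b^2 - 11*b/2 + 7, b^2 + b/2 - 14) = b - 7/2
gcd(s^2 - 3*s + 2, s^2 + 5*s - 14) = s - 2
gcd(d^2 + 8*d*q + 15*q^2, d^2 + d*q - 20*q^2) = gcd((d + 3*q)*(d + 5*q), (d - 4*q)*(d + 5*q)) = d + 5*q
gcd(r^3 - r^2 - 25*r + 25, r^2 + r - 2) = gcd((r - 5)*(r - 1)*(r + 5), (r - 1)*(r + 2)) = r - 1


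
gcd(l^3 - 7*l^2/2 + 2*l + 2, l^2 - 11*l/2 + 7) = l - 2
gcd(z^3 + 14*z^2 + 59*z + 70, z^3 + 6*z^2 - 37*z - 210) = z^2 + 12*z + 35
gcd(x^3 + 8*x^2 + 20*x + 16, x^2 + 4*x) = x + 4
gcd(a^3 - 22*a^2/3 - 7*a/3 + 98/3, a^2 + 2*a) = a + 2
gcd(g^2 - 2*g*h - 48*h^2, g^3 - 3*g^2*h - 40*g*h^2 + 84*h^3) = g + 6*h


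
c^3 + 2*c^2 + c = c*(c + 1)^2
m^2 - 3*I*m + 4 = (m - 4*I)*(m + I)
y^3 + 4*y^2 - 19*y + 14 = (y - 2)*(y - 1)*(y + 7)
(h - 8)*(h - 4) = h^2 - 12*h + 32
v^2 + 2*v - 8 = (v - 2)*(v + 4)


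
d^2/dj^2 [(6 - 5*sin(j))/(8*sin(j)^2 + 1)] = (2880*sin(j)^5 - 1536*sin(j)^4 + 2496*sin(j)^2 - 2015*sin(j) + 1020*sin(3*j) - 160*sin(5*j) - 96)/(8*sin(j)^2 + 1)^3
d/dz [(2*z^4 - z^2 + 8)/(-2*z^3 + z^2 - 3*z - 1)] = (2*z*(1 - 4*z^2)*(2*z^3 - z^2 + 3*z + 1) + (6*z^2 - 2*z + 3)*(2*z^4 - z^2 + 8))/(2*z^3 - z^2 + 3*z + 1)^2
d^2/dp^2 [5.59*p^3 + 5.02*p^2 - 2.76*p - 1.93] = 33.54*p + 10.04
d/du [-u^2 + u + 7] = 1 - 2*u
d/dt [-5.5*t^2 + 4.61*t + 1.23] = 4.61 - 11.0*t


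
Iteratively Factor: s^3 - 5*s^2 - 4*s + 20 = (s - 5)*(s^2 - 4) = (s - 5)*(s + 2)*(s - 2)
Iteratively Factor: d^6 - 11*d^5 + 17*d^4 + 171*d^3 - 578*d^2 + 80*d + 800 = (d - 2)*(d^5 - 9*d^4 - d^3 + 169*d^2 - 240*d - 400) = (d - 5)*(d - 2)*(d^4 - 4*d^3 - 21*d^2 + 64*d + 80) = (d - 5)*(d - 2)*(d + 1)*(d^3 - 5*d^2 - 16*d + 80) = (d - 5)*(d - 4)*(d - 2)*(d + 1)*(d^2 - d - 20) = (d - 5)^2*(d - 4)*(d - 2)*(d + 1)*(d + 4)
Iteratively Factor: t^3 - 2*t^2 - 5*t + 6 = (t + 2)*(t^2 - 4*t + 3) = (t - 1)*(t + 2)*(t - 3)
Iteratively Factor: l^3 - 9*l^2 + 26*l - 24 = (l - 2)*(l^2 - 7*l + 12) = (l - 4)*(l - 2)*(l - 3)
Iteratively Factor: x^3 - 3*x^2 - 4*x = (x)*(x^2 - 3*x - 4) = x*(x - 4)*(x + 1)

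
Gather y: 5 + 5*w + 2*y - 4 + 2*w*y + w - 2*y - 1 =2*w*y + 6*w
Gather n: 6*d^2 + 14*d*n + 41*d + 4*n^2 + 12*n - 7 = 6*d^2 + 41*d + 4*n^2 + n*(14*d + 12) - 7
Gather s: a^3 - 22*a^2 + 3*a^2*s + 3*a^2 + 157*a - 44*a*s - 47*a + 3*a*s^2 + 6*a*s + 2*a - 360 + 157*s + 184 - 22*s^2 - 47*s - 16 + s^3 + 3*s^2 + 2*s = a^3 - 19*a^2 + 112*a + s^3 + s^2*(3*a - 19) + s*(3*a^2 - 38*a + 112) - 192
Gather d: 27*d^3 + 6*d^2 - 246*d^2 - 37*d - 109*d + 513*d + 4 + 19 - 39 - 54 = 27*d^3 - 240*d^2 + 367*d - 70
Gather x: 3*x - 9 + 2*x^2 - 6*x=2*x^2 - 3*x - 9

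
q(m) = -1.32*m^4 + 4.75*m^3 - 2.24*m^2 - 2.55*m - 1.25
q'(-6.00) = 1677.81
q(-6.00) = -2803.31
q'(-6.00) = 1677.81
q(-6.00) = -2803.31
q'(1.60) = 5.14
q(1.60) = -0.26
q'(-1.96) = 100.73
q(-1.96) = -60.10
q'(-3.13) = 312.99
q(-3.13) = -287.56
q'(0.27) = -2.82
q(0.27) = -2.02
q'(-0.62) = 6.96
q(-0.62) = -1.86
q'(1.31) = 4.17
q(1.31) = -1.64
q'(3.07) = -34.77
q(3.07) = -10.01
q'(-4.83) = 946.47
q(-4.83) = -1294.81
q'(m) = -5.28*m^3 + 14.25*m^2 - 4.48*m - 2.55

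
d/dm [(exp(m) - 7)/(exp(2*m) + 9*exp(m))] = (-exp(2*m) + 14*exp(m) + 63)*exp(-m)/(exp(2*m) + 18*exp(m) + 81)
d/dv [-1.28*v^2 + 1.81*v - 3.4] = 1.81 - 2.56*v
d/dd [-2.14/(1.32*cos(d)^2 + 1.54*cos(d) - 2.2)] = -(5.6496*cos(d) + 3.2956)*sin(d)/(1.32*cos(d)^2 + 1.54*cos(d) - 2.2)^2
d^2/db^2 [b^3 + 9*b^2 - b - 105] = 6*b + 18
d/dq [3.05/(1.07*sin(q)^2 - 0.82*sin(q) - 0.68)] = (2.501 - 6.527*sin(q))*cos(q)/(-1.07*sin(q)^2 + 0.82*sin(q) + 0.68)^2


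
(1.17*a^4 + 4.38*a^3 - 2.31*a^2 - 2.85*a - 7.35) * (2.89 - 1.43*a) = -1.6731*a^5 - 2.8821*a^4 + 15.9615*a^3 - 2.6004*a^2 + 2.274*a - 21.2415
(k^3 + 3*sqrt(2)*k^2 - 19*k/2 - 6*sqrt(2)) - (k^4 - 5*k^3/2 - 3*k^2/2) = -k^4 + 7*k^3/2 + 3*k^2/2 + 3*sqrt(2)*k^2 - 19*k/2 - 6*sqrt(2)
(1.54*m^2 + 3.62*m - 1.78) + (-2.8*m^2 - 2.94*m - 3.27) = -1.26*m^2 + 0.68*m - 5.05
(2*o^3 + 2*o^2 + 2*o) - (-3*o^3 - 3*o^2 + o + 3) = 5*o^3 + 5*o^2 + o - 3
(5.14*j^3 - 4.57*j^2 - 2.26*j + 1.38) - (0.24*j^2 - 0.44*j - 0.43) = 5.14*j^3 - 4.81*j^2 - 1.82*j + 1.81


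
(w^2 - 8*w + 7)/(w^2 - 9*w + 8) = (w - 7)/(w - 8)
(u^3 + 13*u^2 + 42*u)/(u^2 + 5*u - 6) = u*(u + 7)/(u - 1)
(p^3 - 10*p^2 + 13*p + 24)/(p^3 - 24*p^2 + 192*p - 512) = (p^2 - 2*p - 3)/(p^2 - 16*p + 64)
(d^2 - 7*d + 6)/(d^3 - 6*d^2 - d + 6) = 1/(d + 1)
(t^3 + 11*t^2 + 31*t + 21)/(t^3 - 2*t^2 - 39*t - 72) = (t^2 + 8*t + 7)/(t^2 - 5*t - 24)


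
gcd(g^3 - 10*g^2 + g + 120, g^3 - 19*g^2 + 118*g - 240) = g^2 - 13*g + 40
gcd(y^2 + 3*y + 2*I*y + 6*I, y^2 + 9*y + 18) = y + 3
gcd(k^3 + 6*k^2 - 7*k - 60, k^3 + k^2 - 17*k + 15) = k^2 + 2*k - 15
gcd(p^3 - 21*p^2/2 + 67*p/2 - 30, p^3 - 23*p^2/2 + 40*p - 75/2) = p^2 - 13*p/2 + 15/2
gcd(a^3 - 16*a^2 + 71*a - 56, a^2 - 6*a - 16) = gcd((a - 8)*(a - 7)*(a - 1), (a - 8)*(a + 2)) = a - 8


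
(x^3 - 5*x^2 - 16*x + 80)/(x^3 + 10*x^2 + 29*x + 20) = (x^2 - 9*x + 20)/(x^2 + 6*x + 5)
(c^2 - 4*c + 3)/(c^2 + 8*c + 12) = (c^2 - 4*c + 3)/(c^2 + 8*c + 12)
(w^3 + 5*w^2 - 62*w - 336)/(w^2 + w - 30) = (w^2 - w - 56)/(w - 5)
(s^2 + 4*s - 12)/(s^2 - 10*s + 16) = (s + 6)/(s - 8)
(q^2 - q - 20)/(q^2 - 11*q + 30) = (q + 4)/(q - 6)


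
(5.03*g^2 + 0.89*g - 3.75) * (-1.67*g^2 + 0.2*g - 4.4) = -8.4001*g^4 - 0.4803*g^3 - 15.6915*g^2 - 4.666*g + 16.5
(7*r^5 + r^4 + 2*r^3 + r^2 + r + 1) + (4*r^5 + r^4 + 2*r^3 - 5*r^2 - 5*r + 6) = 11*r^5 + 2*r^4 + 4*r^3 - 4*r^2 - 4*r + 7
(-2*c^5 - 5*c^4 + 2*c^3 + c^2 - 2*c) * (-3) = 6*c^5 + 15*c^4 - 6*c^3 - 3*c^2 + 6*c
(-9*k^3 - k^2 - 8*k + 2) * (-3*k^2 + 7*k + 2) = 27*k^5 - 60*k^4 - k^3 - 64*k^2 - 2*k + 4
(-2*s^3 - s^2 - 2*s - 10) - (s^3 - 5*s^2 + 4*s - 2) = -3*s^3 + 4*s^2 - 6*s - 8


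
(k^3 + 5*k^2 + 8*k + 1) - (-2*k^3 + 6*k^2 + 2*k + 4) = 3*k^3 - k^2 + 6*k - 3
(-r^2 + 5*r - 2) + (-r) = -r^2 + 4*r - 2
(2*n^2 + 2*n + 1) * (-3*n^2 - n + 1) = -6*n^4 - 8*n^3 - 3*n^2 + n + 1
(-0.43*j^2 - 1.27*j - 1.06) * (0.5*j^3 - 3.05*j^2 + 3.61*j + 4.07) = -0.215*j^5 + 0.6765*j^4 + 1.7912*j^3 - 3.1018*j^2 - 8.9955*j - 4.3142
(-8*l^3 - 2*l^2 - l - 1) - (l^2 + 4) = -8*l^3 - 3*l^2 - l - 5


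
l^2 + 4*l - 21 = (l - 3)*(l + 7)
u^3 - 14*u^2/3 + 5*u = u*(u - 3)*(u - 5/3)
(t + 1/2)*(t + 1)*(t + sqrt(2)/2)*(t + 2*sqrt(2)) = t^4 + 3*t^3/2 + 5*sqrt(2)*t^3/2 + 5*t^2/2 + 15*sqrt(2)*t^2/4 + 5*sqrt(2)*t/4 + 3*t + 1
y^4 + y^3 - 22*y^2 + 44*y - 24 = (y - 2)^2*(y - 1)*(y + 6)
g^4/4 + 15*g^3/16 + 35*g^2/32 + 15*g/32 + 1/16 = (g/4 + 1/2)*(g + 1/4)*(g + 1/2)*(g + 1)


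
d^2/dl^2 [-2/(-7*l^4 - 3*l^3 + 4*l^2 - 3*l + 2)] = 4*((-42*l^2 - 9*l + 4)*(7*l^4 + 3*l^3 - 4*l^2 + 3*l - 2) + (28*l^3 + 9*l^2 - 8*l + 3)^2)/(7*l^4 + 3*l^3 - 4*l^2 + 3*l - 2)^3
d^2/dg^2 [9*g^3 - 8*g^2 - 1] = 54*g - 16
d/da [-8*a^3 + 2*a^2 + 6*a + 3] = -24*a^2 + 4*a + 6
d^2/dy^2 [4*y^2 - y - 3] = 8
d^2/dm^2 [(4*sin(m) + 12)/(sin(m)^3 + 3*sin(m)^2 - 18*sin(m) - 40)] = 4*(-4*sin(m)^7 - 36*sin(m)^6 - 174*sin(m)^5 - 520*sin(m)^4 - 1116*sin(m)^3 - 1374*sin(m)^2 + 1028*sin(m) + 1224)/(sin(m)^3 + 3*sin(m)^2 - 18*sin(m) - 40)^3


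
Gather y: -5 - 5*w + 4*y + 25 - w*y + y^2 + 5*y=-5*w + y^2 + y*(9 - w) + 20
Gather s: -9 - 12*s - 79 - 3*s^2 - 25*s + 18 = -3*s^2 - 37*s - 70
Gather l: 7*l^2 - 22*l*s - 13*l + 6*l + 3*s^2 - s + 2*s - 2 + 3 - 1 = 7*l^2 + l*(-22*s - 7) + 3*s^2 + s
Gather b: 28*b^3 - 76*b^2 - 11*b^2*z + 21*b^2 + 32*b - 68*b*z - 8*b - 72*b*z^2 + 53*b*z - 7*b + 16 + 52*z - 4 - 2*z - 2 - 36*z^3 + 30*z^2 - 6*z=28*b^3 + b^2*(-11*z - 55) + b*(-72*z^2 - 15*z + 17) - 36*z^3 + 30*z^2 + 44*z + 10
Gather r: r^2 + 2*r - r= r^2 + r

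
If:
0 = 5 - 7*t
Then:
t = 5/7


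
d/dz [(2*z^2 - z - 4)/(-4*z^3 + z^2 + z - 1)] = ((1 - 4*z)*(4*z^3 - z^2 - z + 1) + (-12*z^2 + 2*z + 1)*(-2*z^2 + z + 4))/(4*z^3 - z^2 - z + 1)^2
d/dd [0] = 0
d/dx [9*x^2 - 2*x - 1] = 18*x - 2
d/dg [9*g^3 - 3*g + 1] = 27*g^2 - 3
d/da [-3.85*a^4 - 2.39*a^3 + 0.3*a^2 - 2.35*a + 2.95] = -15.4*a^3 - 7.17*a^2 + 0.6*a - 2.35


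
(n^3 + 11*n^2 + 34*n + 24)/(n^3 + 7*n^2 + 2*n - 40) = (n^2 + 7*n + 6)/(n^2 + 3*n - 10)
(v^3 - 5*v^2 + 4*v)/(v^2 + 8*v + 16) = v*(v^2 - 5*v + 4)/(v^2 + 8*v + 16)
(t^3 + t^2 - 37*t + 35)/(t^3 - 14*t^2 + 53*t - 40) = (t + 7)/(t - 8)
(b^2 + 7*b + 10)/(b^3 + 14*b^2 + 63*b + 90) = (b + 2)/(b^2 + 9*b + 18)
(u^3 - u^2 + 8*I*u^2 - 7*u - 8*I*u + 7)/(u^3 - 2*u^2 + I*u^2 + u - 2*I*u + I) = (u + 7*I)/(u - 1)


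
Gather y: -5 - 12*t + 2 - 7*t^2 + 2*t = -7*t^2 - 10*t - 3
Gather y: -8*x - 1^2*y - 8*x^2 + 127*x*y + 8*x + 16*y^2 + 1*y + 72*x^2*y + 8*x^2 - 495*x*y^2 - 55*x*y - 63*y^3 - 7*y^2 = -63*y^3 + y^2*(9 - 495*x) + y*(72*x^2 + 72*x)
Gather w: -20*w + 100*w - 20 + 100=80*w + 80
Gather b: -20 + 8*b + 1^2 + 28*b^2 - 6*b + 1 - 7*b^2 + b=21*b^2 + 3*b - 18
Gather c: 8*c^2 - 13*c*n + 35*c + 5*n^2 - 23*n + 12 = 8*c^2 + c*(35 - 13*n) + 5*n^2 - 23*n + 12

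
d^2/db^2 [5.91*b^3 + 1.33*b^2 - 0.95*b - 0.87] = 35.46*b + 2.66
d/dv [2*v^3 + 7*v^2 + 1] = 2*v*(3*v + 7)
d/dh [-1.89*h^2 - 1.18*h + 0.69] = -3.78*h - 1.18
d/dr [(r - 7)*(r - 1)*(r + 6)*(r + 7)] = 4*r^3 + 15*r^2 - 110*r - 245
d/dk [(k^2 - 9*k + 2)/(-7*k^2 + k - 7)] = (-62*k^2 + 14*k + 61)/(49*k^4 - 14*k^3 + 99*k^2 - 14*k + 49)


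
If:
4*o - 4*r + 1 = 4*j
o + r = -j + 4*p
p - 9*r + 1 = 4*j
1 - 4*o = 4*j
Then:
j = 53/216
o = 1/216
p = 7/108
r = 1/108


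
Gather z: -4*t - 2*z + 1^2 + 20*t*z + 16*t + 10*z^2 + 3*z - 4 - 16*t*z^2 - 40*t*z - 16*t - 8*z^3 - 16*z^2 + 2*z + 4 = -4*t - 8*z^3 + z^2*(-16*t - 6) + z*(3 - 20*t) + 1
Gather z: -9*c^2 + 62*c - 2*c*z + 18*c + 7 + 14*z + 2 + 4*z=-9*c^2 + 80*c + z*(18 - 2*c) + 9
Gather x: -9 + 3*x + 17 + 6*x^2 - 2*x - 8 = 6*x^2 + x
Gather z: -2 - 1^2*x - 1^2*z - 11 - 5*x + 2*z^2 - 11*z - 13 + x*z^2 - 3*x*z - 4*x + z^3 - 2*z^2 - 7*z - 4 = x*z^2 - 10*x + z^3 + z*(-3*x - 19) - 30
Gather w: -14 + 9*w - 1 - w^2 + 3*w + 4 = -w^2 + 12*w - 11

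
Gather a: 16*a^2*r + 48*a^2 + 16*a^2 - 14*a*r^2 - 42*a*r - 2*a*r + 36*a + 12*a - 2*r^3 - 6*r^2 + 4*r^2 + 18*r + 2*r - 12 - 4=a^2*(16*r + 64) + a*(-14*r^2 - 44*r + 48) - 2*r^3 - 2*r^2 + 20*r - 16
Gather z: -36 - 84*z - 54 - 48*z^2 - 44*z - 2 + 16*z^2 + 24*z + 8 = -32*z^2 - 104*z - 84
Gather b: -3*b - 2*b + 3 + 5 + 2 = 10 - 5*b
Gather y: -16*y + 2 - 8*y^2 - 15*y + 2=-8*y^2 - 31*y + 4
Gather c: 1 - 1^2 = 0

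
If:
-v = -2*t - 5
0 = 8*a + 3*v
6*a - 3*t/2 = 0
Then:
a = -15/32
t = -15/8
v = 5/4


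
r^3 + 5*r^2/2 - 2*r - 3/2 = (r - 1)*(r + 1/2)*(r + 3)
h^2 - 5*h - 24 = (h - 8)*(h + 3)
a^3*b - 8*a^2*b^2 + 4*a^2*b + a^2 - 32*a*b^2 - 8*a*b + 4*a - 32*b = (a + 4)*(a - 8*b)*(a*b + 1)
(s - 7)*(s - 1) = s^2 - 8*s + 7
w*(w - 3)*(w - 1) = w^3 - 4*w^2 + 3*w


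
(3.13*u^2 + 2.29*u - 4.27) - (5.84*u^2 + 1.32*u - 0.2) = -2.71*u^2 + 0.97*u - 4.07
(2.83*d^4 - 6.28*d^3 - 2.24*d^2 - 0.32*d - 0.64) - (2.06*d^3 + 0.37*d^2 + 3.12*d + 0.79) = 2.83*d^4 - 8.34*d^3 - 2.61*d^2 - 3.44*d - 1.43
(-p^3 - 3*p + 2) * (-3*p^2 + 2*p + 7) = 3*p^5 - 2*p^4 + 2*p^3 - 12*p^2 - 17*p + 14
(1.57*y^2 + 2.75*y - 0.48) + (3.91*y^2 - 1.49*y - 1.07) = 5.48*y^2 + 1.26*y - 1.55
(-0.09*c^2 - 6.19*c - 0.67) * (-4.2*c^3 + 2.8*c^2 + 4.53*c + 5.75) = 0.378*c^5 + 25.746*c^4 - 14.9257*c^3 - 30.4342*c^2 - 38.6276*c - 3.8525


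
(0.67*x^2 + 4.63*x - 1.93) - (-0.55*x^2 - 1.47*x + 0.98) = 1.22*x^2 + 6.1*x - 2.91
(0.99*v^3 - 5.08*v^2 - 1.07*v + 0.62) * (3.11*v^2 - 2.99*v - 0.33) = 3.0789*v^5 - 18.7589*v^4 + 11.5348*v^3 + 6.8039*v^2 - 1.5007*v - 0.2046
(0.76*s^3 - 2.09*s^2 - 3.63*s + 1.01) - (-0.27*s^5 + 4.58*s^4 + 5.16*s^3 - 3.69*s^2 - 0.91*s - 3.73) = 0.27*s^5 - 4.58*s^4 - 4.4*s^3 + 1.6*s^2 - 2.72*s + 4.74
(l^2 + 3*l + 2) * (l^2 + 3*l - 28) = l^4 + 6*l^3 - 17*l^2 - 78*l - 56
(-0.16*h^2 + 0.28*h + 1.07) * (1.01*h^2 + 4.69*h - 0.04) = -0.1616*h^4 - 0.4676*h^3 + 2.4003*h^2 + 5.0071*h - 0.0428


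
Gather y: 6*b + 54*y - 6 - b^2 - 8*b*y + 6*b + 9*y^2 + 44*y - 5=-b^2 + 12*b + 9*y^2 + y*(98 - 8*b) - 11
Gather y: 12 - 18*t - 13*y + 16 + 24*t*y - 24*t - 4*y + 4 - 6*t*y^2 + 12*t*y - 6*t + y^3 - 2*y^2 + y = -48*t + y^3 + y^2*(-6*t - 2) + y*(36*t - 16) + 32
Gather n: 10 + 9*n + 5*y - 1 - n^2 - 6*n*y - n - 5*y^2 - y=-n^2 + n*(8 - 6*y) - 5*y^2 + 4*y + 9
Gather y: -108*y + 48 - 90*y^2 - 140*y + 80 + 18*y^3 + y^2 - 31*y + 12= 18*y^3 - 89*y^2 - 279*y + 140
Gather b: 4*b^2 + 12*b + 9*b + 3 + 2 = 4*b^2 + 21*b + 5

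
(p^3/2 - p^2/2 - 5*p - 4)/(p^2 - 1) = (p^2/2 - p - 4)/(p - 1)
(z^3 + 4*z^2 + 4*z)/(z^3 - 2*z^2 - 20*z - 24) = z/(z - 6)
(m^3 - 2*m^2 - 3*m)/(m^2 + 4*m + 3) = m*(m - 3)/(m + 3)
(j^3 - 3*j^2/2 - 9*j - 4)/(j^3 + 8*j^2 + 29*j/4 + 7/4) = 2*(j^2 - 2*j - 8)/(2*j^2 + 15*j + 7)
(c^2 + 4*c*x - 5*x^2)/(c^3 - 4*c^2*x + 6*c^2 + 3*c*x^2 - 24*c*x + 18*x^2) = (-c - 5*x)/(-c^2 + 3*c*x - 6*c + 18*x)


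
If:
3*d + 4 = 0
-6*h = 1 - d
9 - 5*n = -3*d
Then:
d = -4/3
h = -7/18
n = 1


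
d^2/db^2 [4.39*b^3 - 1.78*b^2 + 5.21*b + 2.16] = 26.34*b - 3.56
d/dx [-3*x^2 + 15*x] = 15 - 6*x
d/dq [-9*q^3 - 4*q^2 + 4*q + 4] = -27*q^2 - 8*q + 4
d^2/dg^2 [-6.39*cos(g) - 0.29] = 6.39*cos(g)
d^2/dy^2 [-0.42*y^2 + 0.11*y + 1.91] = -0.840000000000000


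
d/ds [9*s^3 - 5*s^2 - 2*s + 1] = 27*s^2 - 10*s - 2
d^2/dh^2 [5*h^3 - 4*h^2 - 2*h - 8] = 30*h - 8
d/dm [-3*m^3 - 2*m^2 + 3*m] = -9*m^2 - 4*m + 3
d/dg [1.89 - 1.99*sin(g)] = -1.99*cos(g)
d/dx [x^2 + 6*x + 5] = 2*x + 6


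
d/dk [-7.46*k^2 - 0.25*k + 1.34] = -14.92*k - 0.25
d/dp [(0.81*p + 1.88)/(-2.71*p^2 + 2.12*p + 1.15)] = (2.1951*p^2 + 10.1896*p - 3.0541)/(7.3441*p^4 - 11.4904*p^3 - 1.7386*p^2 + 4.876*p + 1.3225)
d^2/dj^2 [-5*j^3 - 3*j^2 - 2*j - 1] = -30*j - 6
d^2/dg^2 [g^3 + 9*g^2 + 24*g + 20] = 6*g + 18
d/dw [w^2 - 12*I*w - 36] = 2*w - 12*I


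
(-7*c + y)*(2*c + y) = -14*c^2 - 5*c*y + y^2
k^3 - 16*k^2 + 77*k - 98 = (k - 7)^2*(k - 2)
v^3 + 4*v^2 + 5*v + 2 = (v + 1)^2*(v + 2)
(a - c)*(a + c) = a^2 - c^2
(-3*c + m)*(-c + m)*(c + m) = 3*c^3 - c^2*m - 3*c*m^2 + m^3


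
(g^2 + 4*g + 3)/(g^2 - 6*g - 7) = (g + 3)/(g - 7)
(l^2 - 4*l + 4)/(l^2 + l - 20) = (l^2 - 4*l + 4)/(l^2 + l - 20)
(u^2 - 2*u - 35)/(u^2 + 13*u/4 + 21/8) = 8*(u^2 - 2*u - 35)/(8*u^2 + 26*u + 21)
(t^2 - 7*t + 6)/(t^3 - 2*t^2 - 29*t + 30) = 1/(t + 5)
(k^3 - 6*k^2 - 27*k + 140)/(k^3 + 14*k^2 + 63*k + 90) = (k^2 - 11*k + 28)/(k^2 + 9*k + 18)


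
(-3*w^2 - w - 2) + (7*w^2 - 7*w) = 4*w^2 - 8*w - 2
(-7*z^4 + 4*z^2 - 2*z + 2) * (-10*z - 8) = 70*z^5 + 56*z^4 - 40*z^3 - 12*z^2 - 4*z - 16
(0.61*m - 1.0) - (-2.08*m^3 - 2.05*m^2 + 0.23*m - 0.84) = 2.08*m^3 + 2.05*m^2 + 0.38*m - 0.16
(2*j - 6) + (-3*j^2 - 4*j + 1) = -3*j^2 - 2*j - 5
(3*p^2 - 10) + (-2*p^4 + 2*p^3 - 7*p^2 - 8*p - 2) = -2*p^4 + 2*p^3 - 4*p^2 - 8*p - 12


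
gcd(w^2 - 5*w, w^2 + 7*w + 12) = 1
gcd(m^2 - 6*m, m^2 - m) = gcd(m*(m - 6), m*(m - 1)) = m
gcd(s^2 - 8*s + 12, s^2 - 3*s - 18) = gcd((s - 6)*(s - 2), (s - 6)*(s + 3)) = s - 6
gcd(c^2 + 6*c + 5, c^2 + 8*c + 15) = c + 5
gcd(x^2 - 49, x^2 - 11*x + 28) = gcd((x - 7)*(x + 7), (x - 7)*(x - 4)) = x - 7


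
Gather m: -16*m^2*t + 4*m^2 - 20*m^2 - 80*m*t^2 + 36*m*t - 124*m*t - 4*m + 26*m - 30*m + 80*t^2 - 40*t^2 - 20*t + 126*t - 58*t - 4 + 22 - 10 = m^2*(-16*t - 16) + m*(-80*t^2 - 88*t - 8) + 40*t^2 + 48*t + 8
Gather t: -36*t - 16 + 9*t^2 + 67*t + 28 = 9*t^2 + 31*t + 12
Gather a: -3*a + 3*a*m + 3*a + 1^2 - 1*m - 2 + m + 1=3*a*m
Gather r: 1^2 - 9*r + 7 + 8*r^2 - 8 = 8*r^2 - 9*r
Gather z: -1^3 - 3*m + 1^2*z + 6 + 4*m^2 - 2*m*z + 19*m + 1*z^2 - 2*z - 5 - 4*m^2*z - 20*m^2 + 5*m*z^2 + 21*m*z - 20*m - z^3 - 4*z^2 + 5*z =-16*m^2 - 4*m - z^3 + z^2*(5*m - 3) + z*(-4*m^2 + 19*m + 4)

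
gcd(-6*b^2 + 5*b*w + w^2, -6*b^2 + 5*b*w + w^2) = -6*b^2 + 5*b*w + w^2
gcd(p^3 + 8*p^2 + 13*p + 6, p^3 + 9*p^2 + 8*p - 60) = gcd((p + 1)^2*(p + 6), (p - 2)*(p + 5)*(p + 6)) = p + 6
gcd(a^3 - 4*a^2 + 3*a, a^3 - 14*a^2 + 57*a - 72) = a - 3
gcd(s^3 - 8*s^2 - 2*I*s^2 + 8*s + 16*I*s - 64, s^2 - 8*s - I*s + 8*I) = s - 8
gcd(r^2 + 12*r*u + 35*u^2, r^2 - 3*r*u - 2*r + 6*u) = 1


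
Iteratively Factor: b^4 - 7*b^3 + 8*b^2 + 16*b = (b - 4)*(b^3 - 3*b^2 - 4*b) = b*(b - 4)*(b^2 - 3*b - 4) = b*(b - 4)*(b + 1)*(b - 4)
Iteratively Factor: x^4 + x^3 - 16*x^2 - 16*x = (x - 4)*(x^3 + 5*x^2 + 4*x) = (x - 4)*(x + 1)*(x^2 + 4*x) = x*(x - 4)*(x + 1)*(x + 4)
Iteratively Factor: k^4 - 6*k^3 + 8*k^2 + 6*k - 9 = (k - 3)*(k^3 - 3*k^2 - k + 3) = (k - 3)*(k - 1)*(k^2 - 2*k - 3) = (k - 3)*(k - 1)*(k + 1)*(k - 3)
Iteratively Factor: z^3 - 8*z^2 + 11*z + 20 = (z - 5)*(z^2 - 3*z - 4) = (z - 5)*(z - 4)*(z + 1)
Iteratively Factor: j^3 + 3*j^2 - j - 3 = (j - 1)*(j^2 + 4*j + 3) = (j - 1)*(j + 3)*(j + 1)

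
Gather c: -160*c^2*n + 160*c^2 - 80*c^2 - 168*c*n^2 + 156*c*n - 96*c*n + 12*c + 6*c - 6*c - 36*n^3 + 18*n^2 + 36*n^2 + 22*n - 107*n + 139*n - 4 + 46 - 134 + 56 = c^2*(80 - 160*n) + c*(-168*n^2 + 60*n + 12) - 36*n^3 + 54*n^2 + 54*n - 36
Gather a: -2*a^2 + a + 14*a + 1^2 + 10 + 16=-2*a^2 + 15*a + 27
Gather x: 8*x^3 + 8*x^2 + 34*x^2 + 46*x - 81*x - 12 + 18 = 8*x^3 + 42*x^2 - 35*x + 6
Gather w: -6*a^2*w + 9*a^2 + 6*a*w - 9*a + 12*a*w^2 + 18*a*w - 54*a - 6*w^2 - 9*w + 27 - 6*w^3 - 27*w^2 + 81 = 9*a^2 - 63*a - 6*w^3 + w^2*(12*a - 33) + w*(-6*a^2 + 24*a - 9) + 108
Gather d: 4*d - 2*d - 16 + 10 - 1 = 2*d - 7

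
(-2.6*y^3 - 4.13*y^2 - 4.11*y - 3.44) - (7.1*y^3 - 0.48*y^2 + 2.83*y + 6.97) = -9.7*y^3 - 3.65*y^2 - 6.94*y - 10.41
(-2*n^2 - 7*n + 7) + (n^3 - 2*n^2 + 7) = n^3 - 4*n^2 - 7*n + 14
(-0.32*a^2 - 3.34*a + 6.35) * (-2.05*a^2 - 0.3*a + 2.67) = 0.656*a^4 + 6.943*a^3 - 12.8699*a^2 - 10.8228*a + 16.9545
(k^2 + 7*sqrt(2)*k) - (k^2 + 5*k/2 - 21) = -5*k/2 + 7*sqrt(2)*k + 21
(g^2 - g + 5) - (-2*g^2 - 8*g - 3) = 3*g^2 + 7*g + 8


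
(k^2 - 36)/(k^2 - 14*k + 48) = (k + 6)/(k - 8)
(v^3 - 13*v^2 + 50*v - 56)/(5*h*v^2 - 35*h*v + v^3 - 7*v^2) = (v^2 - 6*v + 8)/(v*(5*h + v))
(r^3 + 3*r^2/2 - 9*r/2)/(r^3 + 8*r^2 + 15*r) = (r - 3/2)/(r + 5)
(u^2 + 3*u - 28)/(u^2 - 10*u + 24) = (u + 7)/(u - 6)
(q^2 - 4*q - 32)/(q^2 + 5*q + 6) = (q^2 - 4*q - 32)/(q^2 + 5*q + 6)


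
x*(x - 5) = x^2 - 5*x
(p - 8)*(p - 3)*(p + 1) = p^3 - 10*p^2 + 13*p + 24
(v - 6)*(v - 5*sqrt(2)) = v^2 - 5*sqrt(2)*v - 6*v + 30*sqrt(2)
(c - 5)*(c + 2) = c^2 - 3*c - 10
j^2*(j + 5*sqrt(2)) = j^3 + 5*sqrt(2)*j^2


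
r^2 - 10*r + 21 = (r - 7)*(r - 3)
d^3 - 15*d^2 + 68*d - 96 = (d - 8)*(d - 4)*(d - 3)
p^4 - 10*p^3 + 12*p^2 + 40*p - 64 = (p - 8)*(p - 2)^2*(p + 2)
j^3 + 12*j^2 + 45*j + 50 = (j + 2)*(j + 5)^2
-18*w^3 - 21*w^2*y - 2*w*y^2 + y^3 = (-6*w + y)*(w + y)*(3*w + y)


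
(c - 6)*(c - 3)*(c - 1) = c^3 - 10*c^2 + 27*c - 18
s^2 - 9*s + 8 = (s - 8)*(s - 1)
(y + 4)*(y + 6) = y^2 + 10*y + 24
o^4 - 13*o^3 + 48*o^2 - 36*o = o*(o - 6)^2*(o - 1)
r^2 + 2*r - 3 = (r - 1)*(r + 3)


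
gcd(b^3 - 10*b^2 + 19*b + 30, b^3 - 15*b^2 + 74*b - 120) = b^2 - 11*b + 30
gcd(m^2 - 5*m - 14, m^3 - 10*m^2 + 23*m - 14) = m - 7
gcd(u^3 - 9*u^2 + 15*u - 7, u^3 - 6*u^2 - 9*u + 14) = u^2 - 8*u + 7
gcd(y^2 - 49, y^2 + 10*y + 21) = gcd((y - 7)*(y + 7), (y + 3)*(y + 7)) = y + 7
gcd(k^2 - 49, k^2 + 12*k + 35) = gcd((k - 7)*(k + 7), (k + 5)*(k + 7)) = k + 7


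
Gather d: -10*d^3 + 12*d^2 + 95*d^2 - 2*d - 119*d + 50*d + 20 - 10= -10*d^3 + 107*d^2 - 71*d + 10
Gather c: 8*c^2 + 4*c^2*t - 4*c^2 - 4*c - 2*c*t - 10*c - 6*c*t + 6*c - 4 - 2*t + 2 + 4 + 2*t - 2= c^2*(4*t + 4) + c*(-8*t - 8)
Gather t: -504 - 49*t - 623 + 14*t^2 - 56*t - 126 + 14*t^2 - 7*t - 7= 28*t^2 - 112*t - 1260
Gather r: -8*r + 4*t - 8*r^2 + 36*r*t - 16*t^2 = -8*r^2 + r*(36*t - 8) - 16*t^2 + 4*t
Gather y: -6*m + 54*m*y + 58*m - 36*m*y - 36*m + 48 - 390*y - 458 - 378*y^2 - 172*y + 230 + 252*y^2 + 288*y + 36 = 16*m - 126*y^2 + y*(18*m - 274) - 144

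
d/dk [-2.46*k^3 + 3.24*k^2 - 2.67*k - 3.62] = -7.38*k^2 + 6.48*k - 2.67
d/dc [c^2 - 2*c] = 2*c - 2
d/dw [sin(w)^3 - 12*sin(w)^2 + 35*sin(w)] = (3*sin(w)^2 - 24*sin(w) + 35)*cos(w)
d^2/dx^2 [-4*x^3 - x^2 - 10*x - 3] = -24*x - 2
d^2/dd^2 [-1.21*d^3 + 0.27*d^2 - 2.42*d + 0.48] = 0.54 - 7.26*d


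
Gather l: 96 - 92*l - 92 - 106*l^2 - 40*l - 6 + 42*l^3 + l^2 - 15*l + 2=42*l^3 - 105*l^2 - 147*l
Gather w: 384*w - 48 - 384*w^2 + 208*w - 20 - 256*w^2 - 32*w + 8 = -640*w^2 + 560*w - 60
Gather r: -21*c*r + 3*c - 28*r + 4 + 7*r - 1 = 3*c + r*(-21*c - 21) + 3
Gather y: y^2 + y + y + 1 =y^2 + 2*y + 1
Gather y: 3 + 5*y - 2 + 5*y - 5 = 10*y - 4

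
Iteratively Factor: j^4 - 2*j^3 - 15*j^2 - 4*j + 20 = (j - 1)*(j^3 - j^2 - 16*j - 20) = (j - 1)*(j + 2)*(j^2 - 3*j - 10) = (j - 5)*(j - 1)*(j + 2)*(j + 2)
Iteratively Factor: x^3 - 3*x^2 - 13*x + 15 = (x + 3)*(x^2 - 6*x + 5) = (x - 1)*(x + 3)*(x - 5)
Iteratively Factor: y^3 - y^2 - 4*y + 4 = (y - 2)*(y^2 + y - 2) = (y - 2)*(y + 2)*(y - 1)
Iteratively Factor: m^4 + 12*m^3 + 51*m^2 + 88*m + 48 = (m + 4)*(m^3 + 8*m^2 + 19*m + 12) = (m + 4)^2*(m^2 + 4*m + 3) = (m + 3)*(m + 4)^2*(m + 1)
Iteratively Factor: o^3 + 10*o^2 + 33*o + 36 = (o + 3)*(o^2 + 7*o + 12) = (o + 3)*(o + 4)*(o + 3)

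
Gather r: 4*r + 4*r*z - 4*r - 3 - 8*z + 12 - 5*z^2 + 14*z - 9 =4*r*z - 5*z^2 + 6*z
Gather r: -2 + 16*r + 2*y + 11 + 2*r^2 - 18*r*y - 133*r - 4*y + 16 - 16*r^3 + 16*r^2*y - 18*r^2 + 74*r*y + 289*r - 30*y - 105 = -16*r^3 + r^2*(16*y - 16) + r*(56*y + 172) - 32*y - 80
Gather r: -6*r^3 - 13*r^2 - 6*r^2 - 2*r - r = -6*r^3 - 19*r^2 - 3*r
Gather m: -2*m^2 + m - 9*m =-2*m^2 - 8*m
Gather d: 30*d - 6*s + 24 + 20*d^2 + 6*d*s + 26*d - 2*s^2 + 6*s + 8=20*d^2 + d*(6*s + 56) - 2*s^2 + 32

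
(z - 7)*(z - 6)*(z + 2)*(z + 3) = z^4 - 8*z^3 - 17*z^2 + 132*z + 252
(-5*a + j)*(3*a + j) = -15*a^2 - 2*a*j + j^2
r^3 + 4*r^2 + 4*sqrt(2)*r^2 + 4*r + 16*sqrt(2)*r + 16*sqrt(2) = (r + 2)^2*(r + 4*sqrt(2))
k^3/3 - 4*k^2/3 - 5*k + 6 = (k/3 + 1)*(k - 6)*(k - 1)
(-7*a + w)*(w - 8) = -7*a*w + 56*a + w^2 - 8*w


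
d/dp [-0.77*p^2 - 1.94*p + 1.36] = -1.54*p - 1.94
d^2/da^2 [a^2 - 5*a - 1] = 2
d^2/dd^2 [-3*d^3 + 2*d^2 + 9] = 4 - 18*d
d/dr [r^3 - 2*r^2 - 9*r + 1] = 3*r^2 - 4*r - 9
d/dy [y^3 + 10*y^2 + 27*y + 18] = 3*y^2 + 20*y + 27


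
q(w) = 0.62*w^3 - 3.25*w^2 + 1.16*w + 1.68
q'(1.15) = -3.86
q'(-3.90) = 54.80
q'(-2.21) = 24.61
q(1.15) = -0.34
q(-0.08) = 1.57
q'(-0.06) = 1.56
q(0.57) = 1.40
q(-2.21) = -23.45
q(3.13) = -7.52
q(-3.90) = -89.05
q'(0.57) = -1.94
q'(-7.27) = 146.72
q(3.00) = -7.35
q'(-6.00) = 107.12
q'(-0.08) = 1.69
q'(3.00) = -1.60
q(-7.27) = -416.75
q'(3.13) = -0.96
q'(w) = 1.86*w^2 - 6.5*w + 1.16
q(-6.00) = -256.20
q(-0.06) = 1.60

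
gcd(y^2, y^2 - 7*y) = y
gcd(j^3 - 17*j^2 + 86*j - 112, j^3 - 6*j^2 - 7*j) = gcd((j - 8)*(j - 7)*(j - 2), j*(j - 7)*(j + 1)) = j - 7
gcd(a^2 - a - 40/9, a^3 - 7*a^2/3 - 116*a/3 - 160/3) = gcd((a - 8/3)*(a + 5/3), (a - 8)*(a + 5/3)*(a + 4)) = a + 5/3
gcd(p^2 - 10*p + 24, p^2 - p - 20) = 1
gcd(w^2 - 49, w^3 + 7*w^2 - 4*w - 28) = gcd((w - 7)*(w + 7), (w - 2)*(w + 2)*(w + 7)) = w + 7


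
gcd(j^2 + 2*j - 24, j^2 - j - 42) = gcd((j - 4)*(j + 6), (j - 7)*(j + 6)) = j + 6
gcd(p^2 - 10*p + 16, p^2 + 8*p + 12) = 1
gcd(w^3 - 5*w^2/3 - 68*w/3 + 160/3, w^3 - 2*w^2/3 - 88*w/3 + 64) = w^2 - 20*w/3 + 32/3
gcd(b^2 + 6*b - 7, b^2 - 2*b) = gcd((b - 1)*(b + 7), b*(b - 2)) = 1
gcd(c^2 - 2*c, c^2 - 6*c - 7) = 1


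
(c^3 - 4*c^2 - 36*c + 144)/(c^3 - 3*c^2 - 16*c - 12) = (c^2 + 2*c - 24)/(c^2 + 3*c + 2)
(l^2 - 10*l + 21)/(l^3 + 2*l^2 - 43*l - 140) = (l - 3)/(l^2 + 9*l + 20)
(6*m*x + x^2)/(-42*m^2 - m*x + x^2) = x/(-7*m + x)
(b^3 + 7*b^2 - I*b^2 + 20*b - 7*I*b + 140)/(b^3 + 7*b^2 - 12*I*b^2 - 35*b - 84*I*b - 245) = (b + 4*I)/(b - 7*I)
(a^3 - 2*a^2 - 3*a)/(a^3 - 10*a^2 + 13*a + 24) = a/(a - 8)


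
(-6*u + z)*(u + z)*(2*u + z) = -12*u^3 - 16*u^2*z - 3*u*z^2 + z^3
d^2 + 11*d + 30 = (d + 5)*(d + 6)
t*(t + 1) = t^2 + t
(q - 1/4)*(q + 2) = q^2 + 7*q/4 - 1/2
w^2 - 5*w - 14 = (w - 7)*(w + 2)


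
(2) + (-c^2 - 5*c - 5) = -c^2 - 5*c - 3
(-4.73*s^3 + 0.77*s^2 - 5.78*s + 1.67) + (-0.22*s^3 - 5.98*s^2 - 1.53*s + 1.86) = -4.95*s^3 - 5.21*s^2 - 7.31*s + 3.53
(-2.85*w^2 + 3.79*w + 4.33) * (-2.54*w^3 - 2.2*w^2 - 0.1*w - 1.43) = 7.239*w^5 - 3.3566*w^4 - 19.0512*w^3 - 5.8295*w^2 - 5.8527*w - 6.1919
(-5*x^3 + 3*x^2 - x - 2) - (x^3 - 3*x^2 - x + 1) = -6*x^3 + 6*x^2 - 3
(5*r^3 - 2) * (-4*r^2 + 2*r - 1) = -20*r^5 + 10*r^4 - 5*r^3 + 8*r^2 - 4*r + 2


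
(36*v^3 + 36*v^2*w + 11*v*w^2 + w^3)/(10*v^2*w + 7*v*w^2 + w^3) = (18*v^2 + 9*v*w + w^2)/(w*(5*v + w))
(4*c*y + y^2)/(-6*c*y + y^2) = (4*c + y)/(-6*c + y)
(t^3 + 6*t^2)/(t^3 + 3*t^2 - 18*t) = t/(t - 3)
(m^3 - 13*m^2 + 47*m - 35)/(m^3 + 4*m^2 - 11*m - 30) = (m^3 - 13*m^2 + 47*m - 35)/(m^3 + 4*m^2 - 11*m - 30)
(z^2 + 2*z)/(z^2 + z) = (z + 2)/(z + 1)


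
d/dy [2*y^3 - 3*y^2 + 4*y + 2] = 6*y^2 - 6*y + 4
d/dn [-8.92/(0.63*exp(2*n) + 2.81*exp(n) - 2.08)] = (11.2392*exp(n) + 25.0652)*exp(n)/(0.63*exp(2*n) + 2.81*exp(n) - 2.08)^2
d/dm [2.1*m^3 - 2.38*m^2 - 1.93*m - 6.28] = 6.3*m^2 - 4.76*m - 1.93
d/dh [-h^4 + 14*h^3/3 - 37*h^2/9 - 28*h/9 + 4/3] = -4*h^3 + 14*h^2 - 74*h/9 - 28/9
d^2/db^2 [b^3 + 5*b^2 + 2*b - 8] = 6*b + 10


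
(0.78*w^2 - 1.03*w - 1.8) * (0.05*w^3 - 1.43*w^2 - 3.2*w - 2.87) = 0.039*w^5 - 1.1669*w^4 - 1.1131*w^3 + 3.6314*w^2 + 8.7161*w + 5.166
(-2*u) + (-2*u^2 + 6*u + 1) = -2*u^2 + 4*u + 1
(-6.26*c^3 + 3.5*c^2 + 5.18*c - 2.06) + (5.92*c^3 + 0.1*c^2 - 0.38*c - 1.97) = -0.34*c^3 + 3.6*c^2 + 4.8*c - 4.03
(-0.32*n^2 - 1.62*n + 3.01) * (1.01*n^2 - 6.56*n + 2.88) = -0.3232*n^4 + 0.463*n^3 + 12.7457*n^2 - 24.4112*n + 8.6688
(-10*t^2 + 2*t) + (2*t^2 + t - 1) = -8*t^2 + 3*t - 1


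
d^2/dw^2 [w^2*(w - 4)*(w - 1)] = 12*w^2 - 30*w + 8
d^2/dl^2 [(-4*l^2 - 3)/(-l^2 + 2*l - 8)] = 2*(8*l^3 - 87*l^2 - 18*l + 244)/(l^6 - 6*l^5 + 36*l^4 - 104*l^3 + 288*l^2 - 384*l + 512)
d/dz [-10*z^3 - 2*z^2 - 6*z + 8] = -30*z^2 - 4*z - 6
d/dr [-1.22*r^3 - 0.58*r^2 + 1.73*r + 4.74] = -3.66*r^2 - 1.16*r + 1.73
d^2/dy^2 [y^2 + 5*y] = 2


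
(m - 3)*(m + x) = m^2 + m*x - 3*m - 3*x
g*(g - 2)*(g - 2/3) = g^3 - 8*g^2/3 + 4*g/3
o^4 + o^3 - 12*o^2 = o^2*(o - 3)*(o + 4)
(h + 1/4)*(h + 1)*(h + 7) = h^3 + 33*h^2/4 + 9*h + 7/4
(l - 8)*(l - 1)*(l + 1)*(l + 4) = l^4 - 4*l^3 - 33*l^2 + 4*l + 32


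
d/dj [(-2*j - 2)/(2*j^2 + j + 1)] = 4*j*(j + 2)/(4*j^4 + 4*j^3 + 5*j^2 + 2*j + 1)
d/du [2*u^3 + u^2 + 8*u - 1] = 6*u^2 + 2*u + 8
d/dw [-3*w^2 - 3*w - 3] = -6*w - 3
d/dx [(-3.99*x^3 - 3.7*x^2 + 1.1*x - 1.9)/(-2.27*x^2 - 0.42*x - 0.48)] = (9.0573*x^4 + 3.3516*x^3 + 9.7966*x^2 - 5.074*x - 1.326)/(5.1529*x^4 + 1.9068*x^3 + 2.3556*x^2 + 0.4032*x + 0.2304)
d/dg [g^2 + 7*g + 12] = 2*g + 7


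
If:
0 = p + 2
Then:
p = -2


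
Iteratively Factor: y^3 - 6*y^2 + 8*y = (y - 4)*(y^2 - 2*y) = y*(y - 4)*(y - 2)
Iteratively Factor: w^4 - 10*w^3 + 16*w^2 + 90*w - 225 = (w - 3)*(w^3 - 7*w^2 - 5*w + 75) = (w - 5)*(w - 3)*(w^2 - 2*w - 15) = (w - 5)^2*(w - 3)*(w + 3)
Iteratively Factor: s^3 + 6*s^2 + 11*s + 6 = (s + 2)*(s^2 + 4*s + 3) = (s + 1)*(s + 2)*(s + 3)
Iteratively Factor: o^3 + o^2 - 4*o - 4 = (o + 1)*(o^2 - 4) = (o - 2)*(o + 1)*(o + 2)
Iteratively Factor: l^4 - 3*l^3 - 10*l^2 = (l - 5)*(l^3 + 2*l^2) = l*(l - 5)*(l^2 + 2*l) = l^2*(l - 5)*(l + 2)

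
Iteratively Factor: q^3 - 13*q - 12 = (q + 3)*(q^2 - 3*q - 4) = (q + 1)*(q + 3)*(q - 4)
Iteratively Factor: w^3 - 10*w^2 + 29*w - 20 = (w - 5)*(w^2 - 5*w + 4) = (w - 5)*(w - 4)*(w - 1)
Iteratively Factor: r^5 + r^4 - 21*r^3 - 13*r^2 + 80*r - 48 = (r + 3)*(r^4 - 2*r^3 - 15*r^2 + 32*r - 16) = (r - 4)*(r + 3)*(r^3 + 2*r^2 - 7*r + 4) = (r - 4)*(r + 3)*(r + 4)*(r^2 - 2*r + 1) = (r - 4)*(r - 1)*(r + 3)*(r + 4)*(r - 1)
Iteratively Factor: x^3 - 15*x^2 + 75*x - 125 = (x - 5)*(x^2 - 10*x + 25) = (x - 5)^2*(x - 5)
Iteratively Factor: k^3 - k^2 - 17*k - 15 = (k + 1)*(k^2 - 2*k - 15) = (k - 5)*(k + 1)*(k + 3)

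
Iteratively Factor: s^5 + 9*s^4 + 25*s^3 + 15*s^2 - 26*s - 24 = (s - 1)*(s^4 + 10*s^3 + 35*s^2 + 50*s + 24) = (s - 1)*(s + 1)*(s^3 + 9*s^2 + 26*s + 24) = (s - 1)*(s + 1)*(s + 4)*(s^2 + 5*s + 6) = (s - 1)*(s + 1)*(s + 2)*(s + 4)*(s + 3)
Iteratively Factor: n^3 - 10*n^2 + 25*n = (n)*(n^2 - 10*n + 25) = n*(n - 5)*(n - 5)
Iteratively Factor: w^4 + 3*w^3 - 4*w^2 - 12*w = (w)*(w^3 + 3*w^2 - 4*w - 12) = w*(w - 2)*(w^2 + 5*w + 6) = w*(w - 2)*(w + 2)*(w + 3)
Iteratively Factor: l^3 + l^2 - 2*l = (l + 2)*(l^2 - l) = l*(l + 2)*(l - 1)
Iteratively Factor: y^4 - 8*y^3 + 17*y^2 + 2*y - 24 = (y - 3)*(y^3 - 5*y^2 + 2*y + 8) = (y - 3)*(y + 1)*(y^2 - 6*y + 8) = (y - 3)*(y - 2)*(y + 1)*(y - 4)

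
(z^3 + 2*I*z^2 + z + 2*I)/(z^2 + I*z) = z + I + 2/z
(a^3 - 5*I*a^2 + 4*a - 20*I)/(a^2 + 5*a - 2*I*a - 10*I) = (a^2 - 3*I*a + 10)/(a + 5)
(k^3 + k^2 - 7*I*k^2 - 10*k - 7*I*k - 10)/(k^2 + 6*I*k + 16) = (k^2 + k*(1 - 5*I) - 5*I)/(k + 8*I)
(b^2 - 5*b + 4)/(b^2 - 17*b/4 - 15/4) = 4*(-b^2 + 5*b - 4)/(-4*b^2 + 17*b + 15)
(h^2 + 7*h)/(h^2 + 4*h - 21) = h/(h - 3)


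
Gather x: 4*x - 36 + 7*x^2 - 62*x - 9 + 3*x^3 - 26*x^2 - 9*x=3*x^3 - 19*x^2 - 67*x - 45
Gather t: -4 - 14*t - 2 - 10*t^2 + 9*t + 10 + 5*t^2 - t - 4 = -5*t^2 - 6*t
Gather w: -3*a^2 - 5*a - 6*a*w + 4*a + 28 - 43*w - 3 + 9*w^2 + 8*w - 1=-3*a^2 - a + 9*w^2 + w*(-6*a - 35) + 24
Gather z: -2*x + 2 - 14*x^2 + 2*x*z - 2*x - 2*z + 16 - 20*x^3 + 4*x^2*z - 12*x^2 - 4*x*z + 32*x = -20*x^3 - 26*x^2 + 28*x + z*(4*x^2 - 2*x - 2) + 18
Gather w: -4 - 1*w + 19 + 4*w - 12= 3*w + 3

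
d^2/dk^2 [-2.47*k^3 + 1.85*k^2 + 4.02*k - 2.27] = 3.7 - 14.82*k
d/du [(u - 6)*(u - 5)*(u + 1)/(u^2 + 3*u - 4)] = (u^4 + 6*u^3 - 61*u^2 + 20*u - 166)/(u^4 + 6*u^3 + u^2 - 24*u + 16)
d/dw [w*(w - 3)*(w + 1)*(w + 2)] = 4*w^3 - 14*w - 6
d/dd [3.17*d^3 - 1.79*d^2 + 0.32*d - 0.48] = 9.51*d^2 - 3.58*d + 0.32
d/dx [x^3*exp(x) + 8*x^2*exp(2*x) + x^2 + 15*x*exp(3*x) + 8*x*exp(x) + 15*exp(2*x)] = x^3*exp(x) + 16*x^2*exp(2*x) + 3*x^2*exp(x) + 45*x*exp(3*x) + 16*x*exp(2*x) + 8*x*exp(x) + 2*x + 15*exp(3*x) + 30*exp(2*x) + 8*exp(x)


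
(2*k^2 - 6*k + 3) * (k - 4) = 2*k^3 - 14*k^2 + 27*k - 12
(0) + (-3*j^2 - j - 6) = -3*j^2 - j - 6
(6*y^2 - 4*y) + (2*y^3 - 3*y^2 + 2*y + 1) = 2*y^3 + 3*y^2 - 2*y + 1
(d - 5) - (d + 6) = -11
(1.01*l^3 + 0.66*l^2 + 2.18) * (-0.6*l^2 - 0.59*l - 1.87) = -0.606*l^5 - 0.9919*l^4 - 2.2781*l^3 - 2.5422*l^2 - 1.2862*l - 4.0766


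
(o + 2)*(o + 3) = o^2 + 5*o + 6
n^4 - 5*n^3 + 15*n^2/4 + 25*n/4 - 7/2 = (n - 7/2)*(n - 2)*(n - 1/2)*(n + 1)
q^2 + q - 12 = (q - 3)*(q + 4)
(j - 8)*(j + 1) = j^2 - 7*j - 8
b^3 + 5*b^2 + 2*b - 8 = (b - 1)*(b + 2)*(b + 4)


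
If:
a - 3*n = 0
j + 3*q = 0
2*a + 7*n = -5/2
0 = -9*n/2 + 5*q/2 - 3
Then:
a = -15/26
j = -333/130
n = -5/26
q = 111/130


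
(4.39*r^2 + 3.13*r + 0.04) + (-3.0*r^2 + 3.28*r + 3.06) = 1.39*r^2 + 6.41*r + 3.1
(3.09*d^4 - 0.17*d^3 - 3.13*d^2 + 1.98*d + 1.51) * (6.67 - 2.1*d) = -6.489*d^5 + 20.9673*d^4 + 5.4391*d^3 - 25.0351*d^2 + 10.0356*d + 10.0717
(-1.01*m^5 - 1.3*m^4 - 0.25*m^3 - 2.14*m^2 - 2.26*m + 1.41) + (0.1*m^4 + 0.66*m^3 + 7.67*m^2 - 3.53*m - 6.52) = -1.01*m^5 - 1.2*m^4 + 0.41*m^3 + 5.53*m^2 - 5.79*m - 5.11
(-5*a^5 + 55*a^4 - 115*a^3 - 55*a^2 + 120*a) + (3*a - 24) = -5*a^5 + 55*a^4 - 115*a^3 - 55*a^2 + 123*a - 24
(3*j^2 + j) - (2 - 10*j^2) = 13*j^2 + j - 2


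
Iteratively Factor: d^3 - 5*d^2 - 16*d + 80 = (d - 5)*(d^2 - 16) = (d - 5)*(d - 4)*(d + 4)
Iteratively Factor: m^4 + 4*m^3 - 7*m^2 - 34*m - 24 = (m + 1)*(m^3 + 3*m^2 - 10*m - 24) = (m + 1)*(m + 4)*(m^2 - m - 6) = (m - 3)*(m + 1)*(m + 4)*(m + 2)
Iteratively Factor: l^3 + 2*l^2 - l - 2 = (l + 1)*(l^2 + l - 2) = (l + 1)*(l + 2)*(l - 1)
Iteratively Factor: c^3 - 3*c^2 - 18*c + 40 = (c + 4)*(c^2 - 7*c + 10) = (c - 5)*(c + 4)*(c - 2)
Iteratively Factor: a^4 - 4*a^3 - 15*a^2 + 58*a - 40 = (a - 1)*(a^3 - 3*a^2 - 18*a + 40) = (a - 5)*(a - 1)*(a^2 + 2*a - 8) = (a - 5)*(a - 2)*(a - 1)*(a + 4)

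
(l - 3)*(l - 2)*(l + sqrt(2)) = l^3 - 5*l^2 + sqrt(2)*l^2 - 5*sqrt(2)*l + 6*l + 6*sqrt(2)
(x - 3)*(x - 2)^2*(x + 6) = x^4 - x^3 - 26*x^2 + 84*x - 72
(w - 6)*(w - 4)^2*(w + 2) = w^4 - 12*w^3 + 36*w^2 + 32*w - 192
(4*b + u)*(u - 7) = 4*b*u - 28*b + u^2 - 7*u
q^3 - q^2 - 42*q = q*(q - 7)*(q + 6)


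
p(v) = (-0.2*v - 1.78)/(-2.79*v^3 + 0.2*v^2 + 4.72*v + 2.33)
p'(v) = (-0.2*v - 1.78)*(8.37*v^2 - 0.4*v - 4.72)/(-2.79*v^3 + 0.2*v^2 + 4.72*v + 2.33)^2 - 0.2/(-2.79*v^3 + 0.2*v^2 + 4.72*v + 2.33)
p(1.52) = -12.37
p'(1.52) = -1029.09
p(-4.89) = -0.00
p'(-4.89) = -0.00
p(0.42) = -0.45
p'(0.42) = 0.32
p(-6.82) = -0.00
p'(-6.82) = -0.00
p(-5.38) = -0.00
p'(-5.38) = -0.00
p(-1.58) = -0.23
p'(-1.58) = -0.64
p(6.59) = 0.00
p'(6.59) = -0.00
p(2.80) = 0.05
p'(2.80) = -0.07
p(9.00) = 0.00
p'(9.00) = -0.00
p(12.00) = 0.00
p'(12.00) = -0.00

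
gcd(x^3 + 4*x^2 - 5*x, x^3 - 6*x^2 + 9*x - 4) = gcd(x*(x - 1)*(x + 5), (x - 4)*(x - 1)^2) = x - 1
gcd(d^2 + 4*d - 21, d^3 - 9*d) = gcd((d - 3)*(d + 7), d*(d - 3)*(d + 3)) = d - 3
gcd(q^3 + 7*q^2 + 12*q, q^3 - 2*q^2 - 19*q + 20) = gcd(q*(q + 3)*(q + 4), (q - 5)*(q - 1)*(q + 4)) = q + 4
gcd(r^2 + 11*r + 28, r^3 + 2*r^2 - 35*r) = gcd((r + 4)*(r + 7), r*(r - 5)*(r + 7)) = r + 7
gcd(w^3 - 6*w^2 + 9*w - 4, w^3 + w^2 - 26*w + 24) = w^2 - 5*w + 4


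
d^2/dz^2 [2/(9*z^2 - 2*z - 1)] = 4*(81*z^2 - 18*z - 4*(9*z - 1)^2 - 9)/(-9*z^2 + 2*z + 1)^3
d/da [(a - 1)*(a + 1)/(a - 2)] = (a^2 - 4*a + 1)/(a^2 - 4*a + 4)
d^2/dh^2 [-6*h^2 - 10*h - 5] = -12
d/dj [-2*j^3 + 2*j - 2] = 2 - 6*j^2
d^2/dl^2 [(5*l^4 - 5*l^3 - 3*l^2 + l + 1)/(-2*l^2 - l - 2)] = 2*(-20*l^6 - 30*l^5 - 75*l^4 - 105*l^3 - 138*l^2 + 66*l + 17)/(8*l^6 + 12*l^5 + 30*l^4 + 25*l^3 + 30*l^2 + 12*l + 8)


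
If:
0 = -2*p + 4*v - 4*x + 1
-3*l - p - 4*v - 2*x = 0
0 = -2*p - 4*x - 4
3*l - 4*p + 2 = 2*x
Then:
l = 7/3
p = 11/3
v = -5/4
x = -17/6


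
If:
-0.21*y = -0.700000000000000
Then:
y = 3.33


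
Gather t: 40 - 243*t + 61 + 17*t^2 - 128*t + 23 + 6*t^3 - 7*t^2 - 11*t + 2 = 6*t^3 + 10*t^2 - 382*t + 126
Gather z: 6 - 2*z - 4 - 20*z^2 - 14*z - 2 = -20*z^2 - 16*z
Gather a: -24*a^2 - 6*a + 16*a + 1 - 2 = -24*a^2 + 10*a - 1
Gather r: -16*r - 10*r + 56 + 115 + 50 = 221 - 26*r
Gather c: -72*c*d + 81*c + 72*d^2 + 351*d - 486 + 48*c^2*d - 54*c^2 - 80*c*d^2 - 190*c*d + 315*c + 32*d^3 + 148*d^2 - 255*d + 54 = c^2*(48*d - 54) + c*(-80*d^2 - 262*d + 396) + 32*d^3 + 220*d^2 + 96*d - 432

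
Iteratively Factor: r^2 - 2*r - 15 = (r + 3)*(r - 5)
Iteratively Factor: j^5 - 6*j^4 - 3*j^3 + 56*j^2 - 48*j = (j + 3)*(j^4 - 9*j^3 + 24*j^2 - 16*j) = (j - 4)*(j + 3)*(j^3 - 5*j^2 + 4*j) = (j - 4)*(j - 1)*(j + 3)*(j^2 - 4*j) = (j - 4)^2*(j - 1)*(j + 3)*(j)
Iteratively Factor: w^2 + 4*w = (w + 4)*(w)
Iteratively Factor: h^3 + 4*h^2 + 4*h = (h + 2)*(h^2 + 2*h) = h*(h + 2)*(h + 2)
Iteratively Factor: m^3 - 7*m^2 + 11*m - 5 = (m - 5)*(m^2 - 2*m + 1) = (m - 5)*(m - 1)*(m - 1)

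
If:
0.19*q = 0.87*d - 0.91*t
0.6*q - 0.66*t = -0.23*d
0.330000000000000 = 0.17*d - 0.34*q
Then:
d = -22.32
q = -12.13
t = -18.80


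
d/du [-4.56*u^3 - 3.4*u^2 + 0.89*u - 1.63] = -13.68*u^2 - 6.8*u + 0.89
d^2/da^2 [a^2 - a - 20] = 2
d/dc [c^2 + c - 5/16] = 2*c + 1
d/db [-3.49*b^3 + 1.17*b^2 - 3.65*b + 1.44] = -10.47*b^2 + 2.34*b - 3.65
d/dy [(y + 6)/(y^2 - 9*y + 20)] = (y^2 - 9*y - (y + 6)*(2*y - 9) + 20)/(y^2 - 9*y + 20)^2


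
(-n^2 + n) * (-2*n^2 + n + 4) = 2*n^4 - 3*n^3 - 3*n^2 + 4*n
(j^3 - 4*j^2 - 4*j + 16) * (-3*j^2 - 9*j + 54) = -3*j^5 + 3*j^4 + 102*j^3 - 228*j^2 - 360*j + 864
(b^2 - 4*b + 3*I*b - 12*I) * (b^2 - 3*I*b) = b^4 - 4*b^3 + 9*b^2 - 36*b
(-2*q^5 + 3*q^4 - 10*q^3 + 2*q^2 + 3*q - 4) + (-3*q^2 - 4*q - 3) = -2*q^5 + 3*q^4 - 10*q^3 - q^2 - q - 7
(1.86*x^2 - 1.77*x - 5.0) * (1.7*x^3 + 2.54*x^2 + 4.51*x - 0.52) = 3.162*x^5 + 1.7154*x^4 - 4.6072*x^3 - 21.6499*x^2 - 21.6296*x + 2.6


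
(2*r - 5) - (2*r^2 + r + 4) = -2*r^2 + r - 9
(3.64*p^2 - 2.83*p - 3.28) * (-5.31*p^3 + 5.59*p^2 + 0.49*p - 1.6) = -19.3284*p^5 + 35.3749*p^4 + 3.3807*p^3 - 25.5459*p^2 + 2.9208*p + 5.248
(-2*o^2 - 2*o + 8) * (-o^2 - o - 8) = 2*o^4 + 4*o^3 + 10*o^2 + 8*o - 64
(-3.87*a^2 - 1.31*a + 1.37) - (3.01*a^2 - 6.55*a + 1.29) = -6.88*a^2 + 5.24*a + 0.0800000000000001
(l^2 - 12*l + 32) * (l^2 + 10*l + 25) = l^4 - 2*l^3 - 63*l^2 + 20*l + 800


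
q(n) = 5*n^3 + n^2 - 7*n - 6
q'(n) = 15*n^2 + 2*n - 7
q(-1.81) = -19.70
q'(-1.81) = 38.52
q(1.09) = -5.97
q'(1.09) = 13.00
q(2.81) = 93.17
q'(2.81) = 117.06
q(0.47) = -8.55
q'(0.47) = -2.75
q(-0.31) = -3.88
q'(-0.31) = -6.18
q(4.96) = 594.00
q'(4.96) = 371.94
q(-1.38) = -7.58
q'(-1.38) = 18.81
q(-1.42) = -8.36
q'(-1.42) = 20.41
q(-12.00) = -8418.00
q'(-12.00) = 2129.00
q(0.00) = -6.00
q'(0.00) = -7.00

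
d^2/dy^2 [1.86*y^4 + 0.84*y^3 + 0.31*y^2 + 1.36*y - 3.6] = 22.32*y^2 + 5.04*y + 0.62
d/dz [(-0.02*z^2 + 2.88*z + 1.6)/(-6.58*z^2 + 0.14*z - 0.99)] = (18.9476*z^2 + 21.0956*z - 3.0752)/(43.2964*z^4 - 1.8424*z^3 + 13.048*z^2 - 0.2772*z + 0.9801)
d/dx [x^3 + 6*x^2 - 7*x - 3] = 3*x^2 + 12*x - 7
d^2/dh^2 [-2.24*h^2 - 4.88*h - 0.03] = -4.48000000000000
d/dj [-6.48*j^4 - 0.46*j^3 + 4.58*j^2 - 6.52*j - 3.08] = -25.92*j^3 - 1.38*j^2 + 9.16*j - 6.52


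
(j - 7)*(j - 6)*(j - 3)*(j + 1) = j^4 - 15*j^3 + 65*j^2 - 45*j - 126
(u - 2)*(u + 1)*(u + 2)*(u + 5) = u^4 + 6*u^3 + u^2 - 24*u - 20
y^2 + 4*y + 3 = (y + 1)*(y + 3)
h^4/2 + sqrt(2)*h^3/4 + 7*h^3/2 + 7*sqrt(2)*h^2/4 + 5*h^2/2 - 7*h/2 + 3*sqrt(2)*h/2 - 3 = (h/2 + sqrt(2)/2)*(h + 1)*(h + 6)*(h - sqrt(2)/2)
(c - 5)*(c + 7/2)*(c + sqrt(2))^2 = c^4 - 3*c^3/2 + 2*sqrt(2)*c^3 - 31*c^2/2 - 3*sqrt(2)*c^2 - 35*sqrt(2)*c - 3*c - 35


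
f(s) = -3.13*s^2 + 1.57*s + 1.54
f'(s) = 1.57 - 6.26*s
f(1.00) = -0.02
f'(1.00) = -4.69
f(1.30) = -1.71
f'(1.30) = -6.57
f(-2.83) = -27.97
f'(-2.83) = 19.29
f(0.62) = 1.31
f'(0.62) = -2.31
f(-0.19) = 1.13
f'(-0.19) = 2.76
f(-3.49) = -42.06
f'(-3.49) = 23.42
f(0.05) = 1.61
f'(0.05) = 1.26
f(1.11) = -0.57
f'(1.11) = -5.38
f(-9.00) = -266.12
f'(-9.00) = 57.91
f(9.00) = -237.86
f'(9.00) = -54.77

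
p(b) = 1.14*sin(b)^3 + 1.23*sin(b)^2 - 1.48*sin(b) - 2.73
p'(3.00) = 1.05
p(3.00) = -2.91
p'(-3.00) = 1.74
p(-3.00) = -2.50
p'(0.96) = 1.62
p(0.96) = -2.49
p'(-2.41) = 1.19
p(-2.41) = -1.53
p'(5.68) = -1.46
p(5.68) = -1.70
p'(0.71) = 1.20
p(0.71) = -2.86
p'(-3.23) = 1.23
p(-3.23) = -2.85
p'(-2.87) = 1.82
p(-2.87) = -2.27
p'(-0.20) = -1.80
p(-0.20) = -2.40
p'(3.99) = 0.93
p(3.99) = -1.41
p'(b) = 3.42*sin(b)^2*cos(b) + 2.46*sin(b)*cos(b) - 1.48*cos(b)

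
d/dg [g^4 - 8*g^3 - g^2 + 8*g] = 4*g^3 - 24*g^2 - 2*g + 8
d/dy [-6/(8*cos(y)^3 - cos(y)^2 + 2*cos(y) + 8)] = 12*(-12*cos(y)^2 + cos(y) - 1)*sin(y)/(8*cos(y)^3 - cos(y)^2 + 2*cos(y) + 8)^2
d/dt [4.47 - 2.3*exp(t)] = -2.3*exp(t)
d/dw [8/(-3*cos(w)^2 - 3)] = -32*sin(2*w)/(3*(cos(2*w) + 3)^2)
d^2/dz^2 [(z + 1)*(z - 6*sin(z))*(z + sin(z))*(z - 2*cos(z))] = 5*z^3*sin(z) + 2*z^3*cos(z) + 17*z^2*sin(z) - 20*z^2*sin(2*z) - 28*z^2*cos(z) - 12*z^2*cos(2*z) + 12*z^2 - 22*z*sin(z) - 44*z*sin(2*z) - 35*z*cos(z) + 28*z*cos(2*z) + 27*z*cos(3*z) + 6*z - 16*sin(z) - 2*sin(2*z) + 18*sin(3*z) - 7*cos(z) + 26*cos(2*z) + 27*cos(3*z) - 6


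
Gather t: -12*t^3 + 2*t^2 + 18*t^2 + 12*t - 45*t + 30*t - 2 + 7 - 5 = -12*t^3 + 20*t^2 - 3*t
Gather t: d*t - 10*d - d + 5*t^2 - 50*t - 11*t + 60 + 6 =-11*d + 5*t^2 + t*(d - 61) + 66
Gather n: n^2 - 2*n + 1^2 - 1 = n^2 - 2*n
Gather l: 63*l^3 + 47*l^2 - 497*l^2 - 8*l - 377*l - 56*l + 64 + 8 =63*l^3 - 450*l^2 - 441*l + 72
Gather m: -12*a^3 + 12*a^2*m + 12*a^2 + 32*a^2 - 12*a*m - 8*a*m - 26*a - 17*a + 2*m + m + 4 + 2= -12*a^3 + 44*a^2 - 43*a + m*(12*a^2 - 20*a + 3) + 6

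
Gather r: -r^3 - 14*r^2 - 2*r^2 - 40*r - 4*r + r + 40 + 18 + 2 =-r^3 - 16*r^2 - 43*r + 60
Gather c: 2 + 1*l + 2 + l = 2*l + 4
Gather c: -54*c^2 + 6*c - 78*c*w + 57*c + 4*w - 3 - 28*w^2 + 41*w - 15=-54*c^2 + c*(63 - 78*w) - 28*w^2 + 45*w - 18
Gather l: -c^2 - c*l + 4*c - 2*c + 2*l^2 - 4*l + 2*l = -c^2 + 2*c + 2*l^2 + l*(-c - 2)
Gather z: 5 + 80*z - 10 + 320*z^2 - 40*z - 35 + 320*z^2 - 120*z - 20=640*z^2 - 80*z - 60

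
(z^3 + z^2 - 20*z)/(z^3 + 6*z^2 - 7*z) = (z^2 + z - 20)/(z^2 + 6*z - 7)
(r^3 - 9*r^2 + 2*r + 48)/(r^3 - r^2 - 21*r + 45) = (r^2 - 6*r - 16)/(r^2 + 2*r - 15)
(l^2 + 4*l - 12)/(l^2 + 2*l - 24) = (l - 2)/(l - 4)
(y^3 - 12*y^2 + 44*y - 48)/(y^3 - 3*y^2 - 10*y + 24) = (y - 6)/(y + 3)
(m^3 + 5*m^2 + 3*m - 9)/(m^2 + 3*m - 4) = (m^2 + 6*m + 9)/(m + 4)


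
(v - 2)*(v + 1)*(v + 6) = v^3 + 5*v^2 - 8*v - 12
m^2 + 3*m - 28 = (m - 4)*(m + 7)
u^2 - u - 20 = (u - 5)*(u + 4)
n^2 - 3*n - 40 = (n - 8)*(n + 5)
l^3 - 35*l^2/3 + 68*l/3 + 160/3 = (l - 8)*(l - 5)*(l + 4/3)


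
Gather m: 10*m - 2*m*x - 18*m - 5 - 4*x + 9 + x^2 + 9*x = m*(-2*x - 8) + x^2 + 5*x + 4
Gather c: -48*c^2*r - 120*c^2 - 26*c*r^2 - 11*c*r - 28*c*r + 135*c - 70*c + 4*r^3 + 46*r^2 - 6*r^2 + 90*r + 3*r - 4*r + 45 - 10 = c^2*(-48*r - 120) + c*(-26*r^2 - 39*r + 65) + 4*r^3 + 40*r^2 + 89*r + 35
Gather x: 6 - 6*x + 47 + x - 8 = 45 - 5*x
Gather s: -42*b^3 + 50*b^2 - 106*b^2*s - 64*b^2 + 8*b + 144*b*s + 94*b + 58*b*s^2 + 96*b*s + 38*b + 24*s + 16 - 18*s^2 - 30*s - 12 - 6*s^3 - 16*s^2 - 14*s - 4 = -42*b^3 - 14*b^2 + 140*b - 6*s^3 + s^2*(58*b - 34) + s*(-106*b^2 + 240*b - 20)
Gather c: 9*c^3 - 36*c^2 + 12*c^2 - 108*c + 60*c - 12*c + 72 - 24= 9*c^3 - 24*c^2 - 60*c + 48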